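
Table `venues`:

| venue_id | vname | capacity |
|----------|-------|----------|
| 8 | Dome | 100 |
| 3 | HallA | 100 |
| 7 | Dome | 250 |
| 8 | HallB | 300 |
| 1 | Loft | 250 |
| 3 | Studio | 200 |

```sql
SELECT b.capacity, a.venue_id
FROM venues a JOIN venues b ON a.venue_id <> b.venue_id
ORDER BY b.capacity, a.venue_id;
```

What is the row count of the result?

INNER JOIN keeps only pairs where the ON condition holds.
Matching on a.venue_id <> b.venue_id.
Matched pairs: 26.
Total: 26 rows.

26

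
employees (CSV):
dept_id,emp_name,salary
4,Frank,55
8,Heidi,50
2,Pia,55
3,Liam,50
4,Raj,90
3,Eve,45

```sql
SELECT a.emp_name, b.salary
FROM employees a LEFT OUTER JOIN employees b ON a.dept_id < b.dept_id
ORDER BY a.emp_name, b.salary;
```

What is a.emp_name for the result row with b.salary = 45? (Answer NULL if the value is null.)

Pia

LEFT JOIN keeps every row from `employees a`; unmatched rows get NULL for `employees b`'s columns.
Matching on a.dept_id < b.dept_id.
- a (dept_id=4) pairs with 1 row(s) of b.
- a (dept_id=8) has no partner → padded with NULL.
- a (dept_id=2) pairs with 5 row(s) of b.
- a (dept_id=3) pairs with 3 row(s) of b.
- a (dept_id=4) pairs with 1 row(s) of b.
- a (dept_id=3) pairs with 3 row(s) of b.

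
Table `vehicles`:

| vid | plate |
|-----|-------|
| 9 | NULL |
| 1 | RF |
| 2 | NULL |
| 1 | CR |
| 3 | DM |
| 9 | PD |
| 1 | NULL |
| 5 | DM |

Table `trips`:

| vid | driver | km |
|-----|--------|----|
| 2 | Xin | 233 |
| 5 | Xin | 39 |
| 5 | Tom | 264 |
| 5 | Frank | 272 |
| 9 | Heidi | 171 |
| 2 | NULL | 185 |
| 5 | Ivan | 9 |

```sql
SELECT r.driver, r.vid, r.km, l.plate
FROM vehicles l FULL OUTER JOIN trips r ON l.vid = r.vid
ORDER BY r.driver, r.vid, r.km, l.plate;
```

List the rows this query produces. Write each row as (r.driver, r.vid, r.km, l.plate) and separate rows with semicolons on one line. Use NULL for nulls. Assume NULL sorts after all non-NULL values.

FULL OUTER JOIN keeps every row from both sides; unmatched rows get NULL for the other side's columns.
Matching on l.vid = r.vid.
Matched pairs: 8; unmatched l rows kept: 4; unmatched r rows kept: 0.

(Frank, 5, 272, DM); (Heidi, 9, 171, PD); (Heidi, 9, 171, NULL); (Ivan, 5, 9, DM); (Tom, 5, 264, DM); (Xin, 2, 233, NULL); (Xin, 5, 39, DM); (NULL, 2, 185, NULL); (NULL, NULL, NULL, CR); (NULL, NULL, NULL, DM); (NULL, NULL, NULL, RF); (NULL, NULL, NULL, NULL)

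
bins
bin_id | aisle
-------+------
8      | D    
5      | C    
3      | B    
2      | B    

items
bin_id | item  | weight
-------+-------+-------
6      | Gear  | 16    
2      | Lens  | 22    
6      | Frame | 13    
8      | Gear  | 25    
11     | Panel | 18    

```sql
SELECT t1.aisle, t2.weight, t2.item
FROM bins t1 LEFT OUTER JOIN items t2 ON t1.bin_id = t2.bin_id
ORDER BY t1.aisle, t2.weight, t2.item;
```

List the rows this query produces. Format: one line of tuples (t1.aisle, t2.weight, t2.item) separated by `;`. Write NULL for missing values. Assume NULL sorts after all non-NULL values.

(B, 22, Lens); (B, NULL, NULL); (C, NULL, NULL); (D, 25, Gear)

LEFT JOIN keeps every row from `bins`; unmatched rows get NULL for `items`'s columns.
Matching on t1.bin_id = t2.bin_id.
- t1 row (bin_id=8): matches 1 t2 row(s) → 1 output row(s).
- t1 row (bin_id=5): no match → kept, t2 columns NULL.
- t1 row (bin_id=3): no match → kept, t2 columns NULL.
- t1 row (bin_id=2): matches 1 t2 row(s) → 1 output row(s).
After projecting and ordering:
t1.aisle | t2.weight | t2.item
B | 22 | Lens
B | NULL | NULL
C | NULL | NULL
D | 25 | Gear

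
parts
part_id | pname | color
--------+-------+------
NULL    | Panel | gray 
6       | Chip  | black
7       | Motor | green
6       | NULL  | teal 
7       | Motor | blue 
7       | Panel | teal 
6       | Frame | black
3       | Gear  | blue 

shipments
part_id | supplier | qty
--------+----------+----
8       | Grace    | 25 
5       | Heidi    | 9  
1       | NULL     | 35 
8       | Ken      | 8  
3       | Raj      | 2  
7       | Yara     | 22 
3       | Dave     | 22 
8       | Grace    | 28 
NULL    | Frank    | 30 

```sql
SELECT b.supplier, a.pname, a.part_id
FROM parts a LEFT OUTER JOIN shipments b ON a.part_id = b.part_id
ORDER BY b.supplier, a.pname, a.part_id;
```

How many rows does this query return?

9

LEFT JOIN keeps every row from `parts`; unmatched rows get NULL for `shipments`'s columns.
Matching on a.part_id = b.part_id. A NULL in a compared column never satisfies the condition.
- a (part_id=NULL) has no partner → padded with NULL.
- a (part_id=6) has no partner → padded with NULL.
- a (part_id=7) pairs with 1 row(s) of b.
- a (part_id=6) has no partner → padded with NULL.
- a (part_id=7) pairs with 1 row(s) of b.
- a (part_id=7) pairs with 1 row(s) of b.
- a (part_id=6) has no partner → padded with NULL.
- a (part_id=3) pairs with 2 row(s) of b.
Total: 5 matched + 4 padded = 9 rows.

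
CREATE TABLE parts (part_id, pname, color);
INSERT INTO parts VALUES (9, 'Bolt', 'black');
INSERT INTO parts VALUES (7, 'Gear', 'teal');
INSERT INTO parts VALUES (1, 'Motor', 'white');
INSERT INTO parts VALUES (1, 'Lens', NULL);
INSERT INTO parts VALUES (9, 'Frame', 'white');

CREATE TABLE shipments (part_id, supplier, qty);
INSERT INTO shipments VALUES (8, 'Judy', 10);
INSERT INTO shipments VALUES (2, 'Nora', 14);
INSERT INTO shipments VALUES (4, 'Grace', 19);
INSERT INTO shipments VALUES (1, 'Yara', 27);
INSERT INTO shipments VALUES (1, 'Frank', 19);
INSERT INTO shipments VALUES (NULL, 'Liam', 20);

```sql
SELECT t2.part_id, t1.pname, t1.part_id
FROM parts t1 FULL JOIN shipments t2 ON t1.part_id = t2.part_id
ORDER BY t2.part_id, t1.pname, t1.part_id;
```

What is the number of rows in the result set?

FULL OUTER JOIN keeps every row from both sides; unmatched rows get NULL for the other side's columns.
Matching on t1.part_id = t2.part_id. A NULL in a compared column never satisfies the condition.
- t1 row (part_id=9): no match → kept, t2 columns NULL.
- t1 row (part_id=7): no match → kept, t2 columns NULL.
- t1 row (part_id=1): matches 2 t2 row(s) → 2 output row(s).
- t1 row (part_id=1): matches 2 t2 row(s) → 2 output row(s).
- t1 row (part_id=9): no match → kept, t2 columns NULL.
- 4 t2 row(s) had no t1 match → kept, t1 columns NULL.
Total: 4 matched + 7 padded = 11 rows.

11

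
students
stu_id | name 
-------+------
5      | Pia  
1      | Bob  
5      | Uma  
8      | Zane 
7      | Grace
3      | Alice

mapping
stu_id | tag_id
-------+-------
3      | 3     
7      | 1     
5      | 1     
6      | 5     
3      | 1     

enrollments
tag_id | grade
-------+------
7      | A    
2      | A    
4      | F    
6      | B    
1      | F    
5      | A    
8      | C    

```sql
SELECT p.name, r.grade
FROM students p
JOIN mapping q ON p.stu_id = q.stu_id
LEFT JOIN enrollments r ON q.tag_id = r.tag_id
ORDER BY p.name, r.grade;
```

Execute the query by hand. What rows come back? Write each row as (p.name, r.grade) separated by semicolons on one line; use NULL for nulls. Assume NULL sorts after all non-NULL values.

Joins associate left-to-right: students INNER JOIN mapping on stu_id gives 5 intermediate row(s).
Then LEFT JOIN `enrollments r` on tag_id: each of those 5 rows is kept; rows whose q.tag_id has no match in r get NULL for r's columns.

(Alice, F); (Alice, NULL); (Grace, F); (Pia, F); (Uma, F)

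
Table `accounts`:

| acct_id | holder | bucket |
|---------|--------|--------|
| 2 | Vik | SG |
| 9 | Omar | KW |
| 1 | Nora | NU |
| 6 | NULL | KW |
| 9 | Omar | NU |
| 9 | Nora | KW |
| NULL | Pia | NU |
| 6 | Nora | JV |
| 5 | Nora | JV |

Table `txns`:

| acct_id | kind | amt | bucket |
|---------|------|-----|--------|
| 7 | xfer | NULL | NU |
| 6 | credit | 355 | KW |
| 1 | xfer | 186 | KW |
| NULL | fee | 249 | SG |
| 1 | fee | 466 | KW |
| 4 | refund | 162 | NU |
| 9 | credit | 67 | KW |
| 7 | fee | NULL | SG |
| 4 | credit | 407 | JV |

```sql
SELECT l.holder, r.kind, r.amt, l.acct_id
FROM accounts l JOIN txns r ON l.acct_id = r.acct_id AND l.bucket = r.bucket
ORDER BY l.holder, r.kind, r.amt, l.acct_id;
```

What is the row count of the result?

3

INNER JOIN keeps only pairs where the ON condition holds.
Matching on l.acct_id = r.acct_id AND l.bucket = r.bucket. A NULL in a compared column never satisfies the condition.
- acct_id=2, bucket=SG: no matching r row, dropped.
- acct_id=9, bucket=KW: 1 matching r row(s), so 1 row(s) emitted.
- acct_id=1, bucket=NU: no matching r row, dropped.
- acct_id=6, bucket=KW: 1 matching r row(s), so 1 row(s) emitted.
- acct_id=9, bucket=NU: no matching r row, dropped.
- acct_id=9, bucket=KW: 1 matching r row(s), so 1 row(s) emitted.
- acct_id=NULL, bucket=NU: no matching r row, dropped.
- acct_id=6, bucket=JV: no matching r row, dropped.
- acct_id=5, bucket=JV: no matching r row, dropped.
Total: 3 rows.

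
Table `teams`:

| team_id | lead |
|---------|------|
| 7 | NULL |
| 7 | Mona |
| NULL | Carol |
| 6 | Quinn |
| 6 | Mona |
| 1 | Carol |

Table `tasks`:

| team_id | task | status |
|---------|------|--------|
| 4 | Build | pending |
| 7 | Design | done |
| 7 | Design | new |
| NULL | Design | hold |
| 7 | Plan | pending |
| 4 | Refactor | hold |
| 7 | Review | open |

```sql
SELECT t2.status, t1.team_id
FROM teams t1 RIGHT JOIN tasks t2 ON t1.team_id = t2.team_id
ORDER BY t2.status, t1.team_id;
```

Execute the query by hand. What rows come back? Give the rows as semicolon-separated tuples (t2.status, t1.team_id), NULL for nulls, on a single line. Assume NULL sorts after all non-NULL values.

(done, 7); (done, 7); (hold, NULL); (hold, NULL); (new, 7); (new, 7); (open, 7); (open, 7); (pending, 7); (pending, 7); (pending, NULL)

RIGHT JOIN keeps every row from `tasks`; unmatched rows get NULL for `teams`'s columns.
Matching on t1.team_id = t2.team_id. A NULL in a compared column never satisfies the condition.
- t1 (team_id=7) pairs with 4 row(s) of t2.
- t1 (team_id=7) pairs with 4 row(s) of t2.
- t1 (team_id=NULL) has no partner in t2.
- t1 (team_id=6) has no partner in t2.
- t1 (team_id=6) has no partner in t2.
- t1 (team_id=1) has no partner in t2.
- plus 3 unmatched t2 row(s), each kept with NULL t1 columns.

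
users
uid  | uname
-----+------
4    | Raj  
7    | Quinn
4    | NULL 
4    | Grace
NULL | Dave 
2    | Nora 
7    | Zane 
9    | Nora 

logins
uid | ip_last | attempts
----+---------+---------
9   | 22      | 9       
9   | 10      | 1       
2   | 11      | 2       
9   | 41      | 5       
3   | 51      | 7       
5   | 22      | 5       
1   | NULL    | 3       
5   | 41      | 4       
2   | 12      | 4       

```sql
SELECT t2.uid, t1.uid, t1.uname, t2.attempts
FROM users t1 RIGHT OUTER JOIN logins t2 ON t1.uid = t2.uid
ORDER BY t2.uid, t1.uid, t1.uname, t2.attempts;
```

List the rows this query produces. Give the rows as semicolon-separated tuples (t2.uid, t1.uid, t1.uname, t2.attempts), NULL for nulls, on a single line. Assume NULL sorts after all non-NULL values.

(1, NULL, NULL, 3); (2, 2, Nora, 2); (2, 2, Nora, 4); (3, NULL, NULL, 7); (5, NULL, NULL, 4); (5, NULL, NULL, 5); (9, 9, Nora, 1); (9, 9, Nora, 5); (9, 9, Nora, 9)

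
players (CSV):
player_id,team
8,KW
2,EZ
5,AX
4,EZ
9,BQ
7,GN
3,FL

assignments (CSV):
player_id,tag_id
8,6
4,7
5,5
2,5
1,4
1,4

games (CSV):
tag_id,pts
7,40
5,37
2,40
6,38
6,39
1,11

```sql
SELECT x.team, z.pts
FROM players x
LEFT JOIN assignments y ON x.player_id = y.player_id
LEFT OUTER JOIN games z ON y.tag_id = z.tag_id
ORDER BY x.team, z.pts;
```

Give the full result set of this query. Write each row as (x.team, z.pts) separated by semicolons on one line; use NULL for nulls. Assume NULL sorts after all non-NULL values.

Step 1 — x LEFT JOIN y on player_id → 7 row(s).
Then LEFT JOIN `games z` on tag_id: each of those 7 rows is kept; rows whose y.tag_id has no match in z get NULL for z's columns.

(AX, 37); (BQ, NULL); (EZ, 37); (EZ, 40); (FL, NULL); (GN, NULL); (KW, 38); (KW, 39)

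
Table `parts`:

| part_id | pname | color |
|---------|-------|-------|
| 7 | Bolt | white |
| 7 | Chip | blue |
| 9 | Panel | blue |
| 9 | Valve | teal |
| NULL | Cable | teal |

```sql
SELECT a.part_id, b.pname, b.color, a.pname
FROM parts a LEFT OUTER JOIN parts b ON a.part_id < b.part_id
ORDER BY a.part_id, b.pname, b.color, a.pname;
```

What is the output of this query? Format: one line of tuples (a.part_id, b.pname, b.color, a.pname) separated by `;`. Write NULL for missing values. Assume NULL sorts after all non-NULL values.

(7, Panel, blue, Bolt); (7, Panel, blue, Chip); (7, Valve, teal, Bolt); (7, Valve, teal, Chip); (9, NULL, NULL, Panel); (9, NULL, NULL, Valve); (NULL, NULL, NULL, Cable)

LEFT JOIN keeps every row from `parts a`; unmatched rows get NULL for `parts b`'s columns.
Matching on a.part_id < b.part_id. A NULL in a compared column never satisfies the condition.
Matched pairs: 4; unmatched a rows kept: 3.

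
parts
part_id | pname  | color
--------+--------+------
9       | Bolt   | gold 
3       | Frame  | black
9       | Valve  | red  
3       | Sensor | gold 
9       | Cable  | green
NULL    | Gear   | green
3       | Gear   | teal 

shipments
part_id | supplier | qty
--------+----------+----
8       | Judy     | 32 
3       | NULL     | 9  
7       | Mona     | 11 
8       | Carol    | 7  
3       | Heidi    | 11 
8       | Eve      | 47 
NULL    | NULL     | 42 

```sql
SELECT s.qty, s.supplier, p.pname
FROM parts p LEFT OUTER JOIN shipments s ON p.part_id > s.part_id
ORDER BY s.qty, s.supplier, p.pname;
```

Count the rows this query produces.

LEFT JOIN keeps every row from `parts`; unmatched rows get NULL for `shipments`'s columns.
Matching on p.part_id > s.part_id. A NULL in a compared column never satisfies the condition.
- p[0] part_id=9 → 6 match(es) in s → 6 row(s).
- p[1] part_id=3 → no match; kept with NULLs on the s side.
- p[2] part_id=9 → 6 match(es) in s → 6 row(s).
- p[3] part_id=3 → no match; kept with NULLs on the s side.
- p[4] part_id=9 → 6 match(es) in s → 6 row(s).
- p[5] part_id=NULL → no match; kept with NULLs on the s side.
- p[6] part_id=3 → no match; kept with NULLs on the s side.
Total: 18 matched + 4 padded = 22 rows.

22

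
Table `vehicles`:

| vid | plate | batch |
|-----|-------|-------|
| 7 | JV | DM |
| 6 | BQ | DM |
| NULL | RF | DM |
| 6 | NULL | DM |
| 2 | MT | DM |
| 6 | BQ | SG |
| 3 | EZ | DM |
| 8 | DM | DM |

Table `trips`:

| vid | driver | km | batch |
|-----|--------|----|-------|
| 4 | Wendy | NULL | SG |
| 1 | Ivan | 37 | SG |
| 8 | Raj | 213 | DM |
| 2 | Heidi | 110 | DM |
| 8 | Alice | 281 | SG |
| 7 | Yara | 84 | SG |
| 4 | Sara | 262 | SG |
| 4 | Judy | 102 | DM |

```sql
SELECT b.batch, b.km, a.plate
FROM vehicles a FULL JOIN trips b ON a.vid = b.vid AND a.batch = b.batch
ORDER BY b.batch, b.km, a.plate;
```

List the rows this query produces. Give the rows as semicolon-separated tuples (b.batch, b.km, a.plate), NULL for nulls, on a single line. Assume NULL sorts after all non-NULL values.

(DM, 102, NULL); (DM, 110, MT); (DM, 213, DM); (SG, 37, NULL); (SG, 84, NULL); (SG, 262, NULL); (SG, 281, NULL); (SG, NULL, NULL); (NULL, NULL, BQ); (NULL, NULL, BQ); (NULL, NULL, EZ); (NULL, NULL, JV); (NULL, NULL, RF); (NULL, NULL, NULL)

FULL OUTER JOIN keeps every row from both sides; unmatched rows get NULL for the other side's columns.
Matching on a.vid = b.vid AND a.batch = b.batch. A NULL in a compared column never satisfies the condition.
- a (vid=7, batch=DM) has no partner → padded with NULL.
- a (vid=6, batch=DM) has no partner → padded with NULL.
- a (vid=NULL, batch=DM) has no partner → padded with NULL.
- a (vid=6, batch=DM) has no partner → padded with NULL.
- a (vid=2, batch=DM) pairs with 1 row(s) of b.
- a (vid=6, batch=SG) has no partner → padded with NULL.
- a (vid=3, batch=DM) has no partner → padded with NULL.
- a (vid=8, batch=DM) pairs with 1 row(s) of b.
- plus 6 unmatched b row(s), each kept with NULL a columns.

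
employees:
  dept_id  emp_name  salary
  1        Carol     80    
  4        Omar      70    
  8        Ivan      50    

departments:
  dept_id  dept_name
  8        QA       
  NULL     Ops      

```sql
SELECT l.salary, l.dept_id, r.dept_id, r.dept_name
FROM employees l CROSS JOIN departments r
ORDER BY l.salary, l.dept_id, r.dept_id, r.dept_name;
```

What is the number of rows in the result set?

6

CROSS JOIN pairs every row of `employees` with every row of `departments`: 3 × 2 = 6 rows.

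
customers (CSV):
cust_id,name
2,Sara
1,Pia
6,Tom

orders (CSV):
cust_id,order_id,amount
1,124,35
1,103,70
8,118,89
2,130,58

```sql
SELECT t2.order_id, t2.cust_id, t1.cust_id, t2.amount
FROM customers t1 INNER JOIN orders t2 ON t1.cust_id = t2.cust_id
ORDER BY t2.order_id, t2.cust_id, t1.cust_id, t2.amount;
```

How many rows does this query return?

INNER JOIN keeps only pairs where the ON condition holds.
Matching on t1.cust_id = t2.cust_id.
- t1 row (cust_id=2): matches 1 t2 row(s) → 1 output row(s).
- t1 row (cust_id=1): matches 2 t2 row(s) → 2 output row(s).
- t1 row (cust_id=6): no match → dropped.
Total: 3 rows.

3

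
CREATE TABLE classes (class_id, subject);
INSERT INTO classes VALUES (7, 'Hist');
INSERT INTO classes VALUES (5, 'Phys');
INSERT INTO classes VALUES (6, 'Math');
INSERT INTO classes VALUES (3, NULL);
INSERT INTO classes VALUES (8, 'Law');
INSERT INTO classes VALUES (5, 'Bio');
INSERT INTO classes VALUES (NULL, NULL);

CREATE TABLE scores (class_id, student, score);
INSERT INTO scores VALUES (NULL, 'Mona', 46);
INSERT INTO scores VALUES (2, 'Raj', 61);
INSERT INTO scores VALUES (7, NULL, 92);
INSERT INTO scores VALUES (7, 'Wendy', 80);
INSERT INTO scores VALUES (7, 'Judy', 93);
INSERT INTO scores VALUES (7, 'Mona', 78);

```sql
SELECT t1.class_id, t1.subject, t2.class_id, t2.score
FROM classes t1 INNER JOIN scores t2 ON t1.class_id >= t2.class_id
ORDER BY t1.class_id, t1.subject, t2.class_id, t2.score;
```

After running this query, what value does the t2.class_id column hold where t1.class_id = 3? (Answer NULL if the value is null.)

2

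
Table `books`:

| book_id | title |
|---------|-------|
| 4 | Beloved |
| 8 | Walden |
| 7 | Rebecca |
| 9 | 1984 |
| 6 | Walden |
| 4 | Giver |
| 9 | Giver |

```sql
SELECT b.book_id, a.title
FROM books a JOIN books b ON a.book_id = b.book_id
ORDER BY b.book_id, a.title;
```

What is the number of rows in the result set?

11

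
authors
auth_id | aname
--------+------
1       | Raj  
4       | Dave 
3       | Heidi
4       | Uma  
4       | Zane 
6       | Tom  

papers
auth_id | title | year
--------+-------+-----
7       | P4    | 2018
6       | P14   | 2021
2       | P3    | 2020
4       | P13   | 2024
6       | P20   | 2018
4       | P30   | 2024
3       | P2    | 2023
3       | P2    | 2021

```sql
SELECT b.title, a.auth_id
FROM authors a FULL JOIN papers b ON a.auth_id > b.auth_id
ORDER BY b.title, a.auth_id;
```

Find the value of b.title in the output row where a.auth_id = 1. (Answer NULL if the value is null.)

NULL

FULL OUTER JOIN keeps every row from both sides; unmatched rows get NULL for the other side's columns.
Matching on a.auth_id > b.auth_id.
Matched pairs: 15; unmatched a rows kept: 1; unmatched b rows kept: 3.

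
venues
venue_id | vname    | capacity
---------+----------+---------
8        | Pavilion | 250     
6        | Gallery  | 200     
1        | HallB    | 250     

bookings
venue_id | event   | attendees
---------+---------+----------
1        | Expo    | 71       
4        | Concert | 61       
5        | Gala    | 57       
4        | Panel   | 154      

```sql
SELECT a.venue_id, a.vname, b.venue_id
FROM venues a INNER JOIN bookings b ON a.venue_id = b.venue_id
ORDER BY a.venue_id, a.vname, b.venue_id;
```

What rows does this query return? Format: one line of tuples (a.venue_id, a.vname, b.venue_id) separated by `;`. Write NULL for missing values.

(1, HallB, 1)

INNER JOIN keeps only pairs where the ON condition holds.
Matching on a.venue_id = b.venue_id.
Matched pairs: 1.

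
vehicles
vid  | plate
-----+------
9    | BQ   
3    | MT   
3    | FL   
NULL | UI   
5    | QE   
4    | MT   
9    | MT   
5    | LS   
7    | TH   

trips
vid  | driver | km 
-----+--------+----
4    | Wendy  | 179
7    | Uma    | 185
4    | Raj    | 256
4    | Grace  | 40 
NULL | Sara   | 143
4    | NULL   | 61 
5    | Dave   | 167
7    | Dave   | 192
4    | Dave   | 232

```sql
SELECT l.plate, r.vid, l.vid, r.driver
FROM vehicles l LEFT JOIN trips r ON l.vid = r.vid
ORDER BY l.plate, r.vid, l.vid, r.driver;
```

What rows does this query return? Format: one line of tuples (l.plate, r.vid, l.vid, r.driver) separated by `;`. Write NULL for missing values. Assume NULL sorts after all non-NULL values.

(BQ, NULL, 9, NULL); (FL, NULL, 3, NULL); (LS, 5, 5, Dave); (MT, 4, 4, Dave); (MT, 4, 4, Grace); (MT, 4, 4, Raj); (MT, 4, 4, Wendy); (MT, 4, 4, NULL); (MT, NULL, 3, NULL); (MT, NULL, 9, NULL); (QE, 5, 5, Dave); (TH, 7, 7, Dave); (TH, 7, 7, Uma); (UI, NULL, NULL, NULL)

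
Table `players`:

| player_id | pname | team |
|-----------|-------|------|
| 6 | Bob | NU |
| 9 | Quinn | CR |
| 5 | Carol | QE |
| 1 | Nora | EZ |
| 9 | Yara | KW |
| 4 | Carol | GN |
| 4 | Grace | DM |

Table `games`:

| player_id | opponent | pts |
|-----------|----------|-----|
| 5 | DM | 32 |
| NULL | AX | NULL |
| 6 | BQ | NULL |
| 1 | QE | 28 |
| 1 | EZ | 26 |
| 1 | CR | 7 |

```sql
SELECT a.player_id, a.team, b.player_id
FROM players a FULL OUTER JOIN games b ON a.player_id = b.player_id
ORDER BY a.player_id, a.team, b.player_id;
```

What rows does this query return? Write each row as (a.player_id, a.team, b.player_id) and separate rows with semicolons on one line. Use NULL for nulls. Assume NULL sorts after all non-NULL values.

(1, EZ, 1); (1, EZ, 1); (1, EZ, 1); (4, DM, NULL); (4, GN, NULL); (5, QE, 5); (6, NU, 6); (9, CR, NULL); (9, KW, NULL); (NULL, NULL, NULL)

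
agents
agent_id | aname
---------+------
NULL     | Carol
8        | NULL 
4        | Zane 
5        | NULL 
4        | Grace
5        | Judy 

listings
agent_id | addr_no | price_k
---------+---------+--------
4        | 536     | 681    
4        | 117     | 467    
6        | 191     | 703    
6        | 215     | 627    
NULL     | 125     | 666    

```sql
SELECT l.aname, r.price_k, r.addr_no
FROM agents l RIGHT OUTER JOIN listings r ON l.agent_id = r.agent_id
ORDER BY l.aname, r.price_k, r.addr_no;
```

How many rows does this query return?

7

RIGHT JOIN keeps every row from `listings`; unmatched rows get NULL for `agents`'s columns.
Matching on l.agent_id = r.agent_id. A NULL in a compared column never satisfies the condition.
Matched pairs: 4; unmatched r rows kept: 3.
Total: 4 matched + 3 padded = 7 rows.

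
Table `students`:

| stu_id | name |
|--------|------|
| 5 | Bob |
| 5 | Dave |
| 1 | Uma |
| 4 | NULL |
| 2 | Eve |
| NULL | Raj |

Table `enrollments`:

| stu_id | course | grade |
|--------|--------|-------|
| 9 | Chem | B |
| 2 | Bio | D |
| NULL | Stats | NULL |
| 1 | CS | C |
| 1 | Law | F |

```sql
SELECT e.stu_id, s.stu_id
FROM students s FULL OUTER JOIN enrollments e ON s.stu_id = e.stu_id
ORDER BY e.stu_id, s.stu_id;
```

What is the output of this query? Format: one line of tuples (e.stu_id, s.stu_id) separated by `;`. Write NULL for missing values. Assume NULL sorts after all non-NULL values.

FULL OUTER JOIN keeps every row from both sides; unmatched rows get NULL for the other side's columns.
Matching on s.stu_id = e.stu_id. A NULL in a compared column never satisfies the condition.
Matched pairs: 3; unmatched s rows kept: 4; unmatched e rows kept: 2.

(1, 1); (1, 1); (2, 2); (9, NULL); (NULL, 4); (NULL, 5); (NULL, 5); (NULL, NULL); (NULL, NULL)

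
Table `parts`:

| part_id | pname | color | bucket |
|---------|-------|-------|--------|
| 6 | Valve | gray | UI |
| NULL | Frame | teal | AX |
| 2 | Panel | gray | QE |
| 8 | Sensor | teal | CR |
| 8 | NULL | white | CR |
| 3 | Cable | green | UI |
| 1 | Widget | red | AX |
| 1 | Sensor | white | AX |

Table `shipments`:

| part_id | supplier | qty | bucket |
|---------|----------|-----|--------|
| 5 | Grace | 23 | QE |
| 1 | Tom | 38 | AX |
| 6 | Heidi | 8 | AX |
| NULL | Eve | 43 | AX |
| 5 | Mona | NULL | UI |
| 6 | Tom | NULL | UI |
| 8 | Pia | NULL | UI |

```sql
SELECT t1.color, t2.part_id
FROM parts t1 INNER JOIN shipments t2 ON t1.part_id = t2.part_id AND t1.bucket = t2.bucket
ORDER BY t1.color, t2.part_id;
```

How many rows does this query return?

3

INNER JOIN keeps only pairs where the ON condition holds.
Matching on t1.part_id = t2.part_id AND t1.bucket = t2.bucket. A NULL in a compared column never satisfies the condition.
- t1[0] part_id=6, bucket=UI → 1 match(es) in t2 → 1 row(s).
- t1[1] part_id=NULL, bucket=AX → no match; dropped.
- t1[2] part_id=2, bucket=QE → no match; dropped.
- t1[3] part_id=8, bucket=CR → no match; dropped.
- t1[4] part_id=8, bucket=CR → no match; dropped.
- t1[5] part_id=3, bucket=UI → no match; dropped.
- t1[6] part_id=1, bucket=AX → 1 match(es) in t2 → 1 row(s).
- t1[7] part_id=1, bucket=AX → 1 match(es) in t2 → 1 row(s).
Total: 3 rows.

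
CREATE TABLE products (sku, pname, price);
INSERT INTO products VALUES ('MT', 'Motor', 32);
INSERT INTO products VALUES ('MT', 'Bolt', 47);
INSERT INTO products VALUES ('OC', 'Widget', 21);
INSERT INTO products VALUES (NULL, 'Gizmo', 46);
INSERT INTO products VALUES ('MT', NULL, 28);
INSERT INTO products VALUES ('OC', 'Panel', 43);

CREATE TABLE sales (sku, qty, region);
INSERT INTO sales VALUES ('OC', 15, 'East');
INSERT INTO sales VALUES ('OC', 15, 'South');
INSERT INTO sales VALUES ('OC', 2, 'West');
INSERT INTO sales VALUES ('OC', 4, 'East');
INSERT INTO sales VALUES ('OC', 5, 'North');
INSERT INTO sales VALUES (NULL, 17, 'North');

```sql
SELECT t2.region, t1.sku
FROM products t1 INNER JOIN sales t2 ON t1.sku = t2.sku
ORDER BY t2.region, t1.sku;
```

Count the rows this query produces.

10

INNER JOIN keeps only pairs where the ON condition holds.
Matching on t1.sku = t2.sku. A NULL in a compared column never satisfies the condition.
- t1[0] sku=MT → no match; dropped.
- t1[1] sku=MT → no match; dropped.
- t1[2] sku=OC → 5 match(es) in t2 → 5 row(s).
- t1[3] sku=NULL → no match; dropped.
- t1[4] sku=MT → no match; dropped.
- t1[5] sku=OC → 5 match(es) in t2 → 5 row(s).
Total: 10 rows.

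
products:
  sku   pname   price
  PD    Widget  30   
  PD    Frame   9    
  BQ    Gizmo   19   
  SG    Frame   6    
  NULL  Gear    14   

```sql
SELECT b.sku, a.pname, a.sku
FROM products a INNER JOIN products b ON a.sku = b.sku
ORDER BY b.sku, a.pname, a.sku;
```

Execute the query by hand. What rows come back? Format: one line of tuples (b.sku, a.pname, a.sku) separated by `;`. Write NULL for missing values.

INNER JOIN keeps only pairs where the ON condition holds.
Matching on a.sku = b.sku. A NULL in a compared column never satisfies the condition.
- a[0] sku=PD → 2 match(es) in b → 2 row(s).
- a[1] sku=PD → 2 match(es) in b → 2 row(s).
- a[2] sku=BQ → 1 match(es) in b → 1 row(s).
- a[3] sku=SG → 1 match(es) in b → 1 row(s).
- a[4] sku=NULL → no match; dropped.
After projecting and ordering:
b.sku | a.pname | a.sku
BQ | Gizmo | BQ
PD | Frame | PD
PD | Frame | PD
PD | Widget | PD
PD | Widget | PD
SG | Frame | SG

(BQ, Gizmo, BQ); (PD, Frame, PD); (PD, Frame, PD); (PD, Widget, PD); (PD, Widget, PD); (SG, Frame, SG)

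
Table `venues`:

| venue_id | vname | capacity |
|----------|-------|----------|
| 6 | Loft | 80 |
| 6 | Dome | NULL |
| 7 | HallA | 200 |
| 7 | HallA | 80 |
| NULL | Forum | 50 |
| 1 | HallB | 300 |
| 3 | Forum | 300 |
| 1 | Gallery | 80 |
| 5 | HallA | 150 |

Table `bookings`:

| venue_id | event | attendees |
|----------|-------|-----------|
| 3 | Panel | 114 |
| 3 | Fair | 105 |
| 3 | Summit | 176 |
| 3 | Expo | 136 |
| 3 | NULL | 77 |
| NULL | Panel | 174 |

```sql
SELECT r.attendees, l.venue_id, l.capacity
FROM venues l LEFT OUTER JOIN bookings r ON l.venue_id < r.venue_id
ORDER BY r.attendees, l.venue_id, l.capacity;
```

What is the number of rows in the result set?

17

LEFT JOIN keeps every row from `venues`; unmatched rows get NULL for `bookings`'s columns.
Matching on l.venue_id < r.venue_id. A NULL in a compared column never satisfies the condition.
- l row (venue_id=6): no match → kept, r columns NULL.
- l row (venue_id=6): no match → kept, r columns NULL.
- l row (venue_id=7): no match → kept, r columns NULL.
- l row (venue_id=7): no match → kept, r columns NULL.
- l row (venue_id=NULL): no match → kept, r columns NULL.
- l row (venue_id=1): matches 5 r row(s) → 5 output row(s).
- l row (venue_id=3): no match → kept, r columns NULL.
- l row (venue_id=1): matches 5 r row(s) → 5 output row(s).
- l row (venue_id=5): no match → kept, r columns NULL.
Total: 10 matched + 7 padded = 17 rows.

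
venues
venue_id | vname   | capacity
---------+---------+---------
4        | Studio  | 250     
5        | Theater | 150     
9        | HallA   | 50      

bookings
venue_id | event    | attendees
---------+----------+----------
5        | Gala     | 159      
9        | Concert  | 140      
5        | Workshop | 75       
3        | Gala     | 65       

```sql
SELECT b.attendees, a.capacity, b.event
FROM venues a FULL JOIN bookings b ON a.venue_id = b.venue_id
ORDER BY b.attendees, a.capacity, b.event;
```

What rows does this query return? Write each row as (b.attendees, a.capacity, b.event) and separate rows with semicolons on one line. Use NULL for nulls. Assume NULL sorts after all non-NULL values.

(65, NULL, Gala); (75, 150, Workshop); (140, 50, Concert); (159, 150, Gala); (NULL, 250, NULL)

FULL OUTER JOIN keeps every row from both sides; unmatched rows get NULL for the other side's columns.
Matching on a.venue_id = b.venue_id.
- a row (venue_id=4): no match → kept, b columns NULL.
- a row (venue_id=5): matches 2 b row(s) → 2 output row(s).
- a row (venue_id=9): matches 1 b row(s) → 1 output row(s).
- 1 row(s) from b found no a partner → padded with NULL.
After projecting and ordering:
b.attendees | a.capacity | b.event
65 | NULL | Gala
75 | 150 | Workshop
140 | 50 | Concert
159 | 150 | Gala
NULL | 250 | NULL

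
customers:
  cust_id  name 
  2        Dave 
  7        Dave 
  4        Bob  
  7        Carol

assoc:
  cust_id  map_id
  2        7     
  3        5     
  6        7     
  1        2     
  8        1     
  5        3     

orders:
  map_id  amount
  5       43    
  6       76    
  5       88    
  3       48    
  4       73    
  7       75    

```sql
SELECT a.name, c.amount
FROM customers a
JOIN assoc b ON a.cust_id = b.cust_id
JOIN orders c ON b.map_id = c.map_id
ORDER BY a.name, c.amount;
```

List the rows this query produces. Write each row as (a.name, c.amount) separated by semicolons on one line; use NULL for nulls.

(Dave, 75)

Step 1 — a INNER JOIN b on cust_id → 1 row(s).
Then INNER JOIN `orders c` on map_id: keep only rows whose b.map_id appears in c.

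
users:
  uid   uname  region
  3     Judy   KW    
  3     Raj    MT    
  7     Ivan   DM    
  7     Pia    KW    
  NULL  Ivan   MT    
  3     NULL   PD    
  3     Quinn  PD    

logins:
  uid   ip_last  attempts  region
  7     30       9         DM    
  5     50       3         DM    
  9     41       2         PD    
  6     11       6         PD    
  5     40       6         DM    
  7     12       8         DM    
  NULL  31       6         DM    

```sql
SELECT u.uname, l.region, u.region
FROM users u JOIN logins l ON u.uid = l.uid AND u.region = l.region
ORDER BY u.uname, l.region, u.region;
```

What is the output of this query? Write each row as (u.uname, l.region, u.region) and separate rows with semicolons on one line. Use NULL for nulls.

(Ivan, DM, DM); (Ivan, DM, DM)

INNER JOIN keeps only pairs where the ON condition holds.
Matching on u.uid = l.uid AND u.region = l.region. A NULL in a compared column never satisfies the condition.
- uid=3, region=KW: no matching l row, dropped.
- uid=3, region=MT: no matching l row, dropped.
- uid=7, region=DM: 2 matching l row(s), so 2 row(s) emitted.
- uid=7, region=KW: no matching l row, dropped.
- uid=NULL, region=MT: no matching l row, dropped.
- uid=3, region=PD: no matching l row, dropped.
- uid=3, region=PD: no matching l row, dropped.
After projecting and ordering:
u.uname | l.region | u.region
Ivan | DM | DM
Ivan | DM | DM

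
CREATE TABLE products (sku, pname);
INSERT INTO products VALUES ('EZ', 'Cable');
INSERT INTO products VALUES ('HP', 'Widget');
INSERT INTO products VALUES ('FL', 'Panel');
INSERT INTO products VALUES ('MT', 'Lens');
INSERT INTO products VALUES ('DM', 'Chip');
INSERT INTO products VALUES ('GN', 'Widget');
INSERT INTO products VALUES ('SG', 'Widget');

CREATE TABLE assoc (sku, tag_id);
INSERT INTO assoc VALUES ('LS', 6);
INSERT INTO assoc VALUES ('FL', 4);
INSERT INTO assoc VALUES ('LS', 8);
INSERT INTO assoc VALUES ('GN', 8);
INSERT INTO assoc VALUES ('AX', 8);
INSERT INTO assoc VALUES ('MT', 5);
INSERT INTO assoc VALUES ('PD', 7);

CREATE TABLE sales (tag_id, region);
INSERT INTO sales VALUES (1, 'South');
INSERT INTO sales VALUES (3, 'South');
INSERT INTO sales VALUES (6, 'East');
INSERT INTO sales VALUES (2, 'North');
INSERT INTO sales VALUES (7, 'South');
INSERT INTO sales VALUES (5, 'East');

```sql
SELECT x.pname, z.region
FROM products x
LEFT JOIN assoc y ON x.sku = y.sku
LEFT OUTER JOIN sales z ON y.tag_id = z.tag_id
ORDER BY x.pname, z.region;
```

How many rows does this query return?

7

Joins associate left-to-right: products LEFT JOIN assoc on sku gives 7 intermediate row(s).
Then LEFT JOIN `sales z` on tag_id: each of those 7 rows is kept; rows whose y.tag_id has no match in z get NULL for z's columns.
Result: 7 row(s).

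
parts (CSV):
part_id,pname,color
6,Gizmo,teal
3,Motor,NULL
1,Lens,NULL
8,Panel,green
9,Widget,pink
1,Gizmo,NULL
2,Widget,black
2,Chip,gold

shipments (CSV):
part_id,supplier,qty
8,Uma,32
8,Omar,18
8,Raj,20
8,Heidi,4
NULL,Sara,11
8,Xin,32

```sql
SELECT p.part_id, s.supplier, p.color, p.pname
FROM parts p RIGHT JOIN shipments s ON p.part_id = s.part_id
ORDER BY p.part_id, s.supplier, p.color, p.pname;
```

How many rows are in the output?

RIGHT JOIN keeps every row from `shipments`; unmatched rows get NULL for `parts`'s columns.
Matching on p.part_id = s.part_id. A NULL in a compared column never satisfies the condition.
- part_id=6: no matching s row.
- part_id=3: no matching s row.
- part_id=1: no matching s row.
- part_id=8: 5 matching s row(s), so 5 row(s) emitted.
- part_id=9: no matching s row.
- part_id=1: no matching s row.
- part_id=2: no matching s row.
- part_id=2: no matching s row.
- 1 s row(s) had no p match → kept, p columns NULL.
Total: 5 matched + 1 padded = 6 rows.

6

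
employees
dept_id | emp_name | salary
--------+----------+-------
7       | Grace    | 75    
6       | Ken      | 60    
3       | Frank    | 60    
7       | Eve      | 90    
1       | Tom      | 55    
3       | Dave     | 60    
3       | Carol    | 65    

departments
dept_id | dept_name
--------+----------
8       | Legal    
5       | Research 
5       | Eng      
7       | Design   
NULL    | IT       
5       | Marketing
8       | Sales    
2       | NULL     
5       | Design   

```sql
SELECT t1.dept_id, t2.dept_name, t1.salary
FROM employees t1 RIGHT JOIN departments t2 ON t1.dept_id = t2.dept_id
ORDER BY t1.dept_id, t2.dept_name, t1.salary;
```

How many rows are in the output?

10

RIGHT JOIN keeps every row from `departments`; unmatched rows get NULL for `employees`'s columns.
Matching on t1.dept_id = t2.dept_id. A NULL in a compared column never satisfies the condition.
Matched pairs: 2; unmatched t2 rows kept: 8.
Total: 2 matched + 8 padded = 10 rows.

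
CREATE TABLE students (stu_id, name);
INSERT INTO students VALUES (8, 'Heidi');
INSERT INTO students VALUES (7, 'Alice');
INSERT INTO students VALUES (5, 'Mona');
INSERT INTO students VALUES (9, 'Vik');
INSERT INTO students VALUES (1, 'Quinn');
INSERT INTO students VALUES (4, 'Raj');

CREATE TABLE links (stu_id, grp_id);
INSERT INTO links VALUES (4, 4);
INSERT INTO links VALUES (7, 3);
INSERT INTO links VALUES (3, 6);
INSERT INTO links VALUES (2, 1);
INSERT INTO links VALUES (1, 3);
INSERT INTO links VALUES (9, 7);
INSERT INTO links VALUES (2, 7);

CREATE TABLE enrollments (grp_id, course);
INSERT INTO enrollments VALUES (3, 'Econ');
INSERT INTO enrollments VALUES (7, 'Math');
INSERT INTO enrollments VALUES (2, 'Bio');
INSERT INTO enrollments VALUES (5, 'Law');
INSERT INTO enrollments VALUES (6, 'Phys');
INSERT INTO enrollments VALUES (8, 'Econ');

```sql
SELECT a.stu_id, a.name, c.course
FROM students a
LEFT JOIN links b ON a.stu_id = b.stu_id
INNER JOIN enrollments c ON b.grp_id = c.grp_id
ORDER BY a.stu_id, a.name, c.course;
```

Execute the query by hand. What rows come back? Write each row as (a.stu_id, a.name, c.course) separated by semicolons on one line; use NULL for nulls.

Evaluate left to right. First `students a LEFT JOIN links b` on stu_id: 6 row(s).
Then INNER JOIN `enrollments c` on grp_id: keep only rows whose b.grp_id appears in c.

(1, Quinn, Econ); (7, Alice, Econ); (9, Vik, Math)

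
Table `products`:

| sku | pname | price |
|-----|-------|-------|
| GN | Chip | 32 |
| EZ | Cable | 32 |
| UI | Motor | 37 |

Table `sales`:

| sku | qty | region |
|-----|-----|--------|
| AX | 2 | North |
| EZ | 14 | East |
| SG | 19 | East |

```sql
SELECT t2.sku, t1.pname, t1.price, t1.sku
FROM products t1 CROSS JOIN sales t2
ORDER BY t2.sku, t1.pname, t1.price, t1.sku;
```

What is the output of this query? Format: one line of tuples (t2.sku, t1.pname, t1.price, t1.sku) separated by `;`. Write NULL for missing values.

(AX, Cable, 32, EZ); (AX, Chip, 32, GN); (AX, Motor, 37, UI); (EZ, Cable, 32, EZ); (EZ, Chip, 32, GN); (EZ, Motor, 37, UI); (SG, Cable, 32, EZ); (SG, Chip, 32, GN); (SG, Motor, 37, UI)

CROSS JOIN pairs every row of `products` with every row of `sales`: 3 × 3 = 9 rows.
After projecting and ordering:
t2.sku | t1.pname | t1.price | t1.sku
AX | Cable | 32 | EZ
AX | Chip | 32 | GN
AX | Motor | 37 | UI
EZ | Cable | 32 | EZ
EZ | Chip | 32 | GN
EZ | Motor | 37 | UI
SG | Cable | 32 | EZ
SG | Chip | 32 | GN
SG | Motor | 37 | UI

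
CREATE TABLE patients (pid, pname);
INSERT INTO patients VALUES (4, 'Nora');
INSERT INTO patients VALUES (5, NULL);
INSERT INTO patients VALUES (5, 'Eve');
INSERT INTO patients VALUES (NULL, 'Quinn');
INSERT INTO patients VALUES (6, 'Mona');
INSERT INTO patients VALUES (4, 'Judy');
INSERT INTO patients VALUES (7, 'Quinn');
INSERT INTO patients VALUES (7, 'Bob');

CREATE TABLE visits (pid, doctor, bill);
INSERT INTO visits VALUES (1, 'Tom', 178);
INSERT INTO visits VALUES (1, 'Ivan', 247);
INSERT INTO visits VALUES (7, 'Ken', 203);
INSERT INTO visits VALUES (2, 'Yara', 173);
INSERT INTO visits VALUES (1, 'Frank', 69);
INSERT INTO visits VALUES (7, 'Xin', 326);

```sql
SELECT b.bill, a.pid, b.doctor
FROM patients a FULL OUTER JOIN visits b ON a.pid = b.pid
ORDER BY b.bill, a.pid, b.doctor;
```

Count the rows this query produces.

14

FULL OUTER JOIN keeps every row from both sides; unmatched rows get NULL for the other side's columns.
Matching on a.pid = b.pid. A NULL in a compared column never satisfies the condition.
- pid=4: no b row matches, row kept with b columns NULL.
- pid=5: no b row matches, row kept with b columns NULL.
- pid=5: no b row matches, row kept with b columns NULL.
- pid=NULL: no b row matches, row kept with b columns NULL.
- pid=6: no b row matches, row kept with b columns NULL.
- pid=4: no b row matches, row kept with b columns NULL.
- pid=7: 2 matching b row(s), so 2 row(s) emitted.
- pid=7: 2 matching b row(s), so 2 row(s) emitted.
- plus 4 unmatched b row(s), each kept with NULL a columns.
Total: 4 matched + 10 padded = 14 rows.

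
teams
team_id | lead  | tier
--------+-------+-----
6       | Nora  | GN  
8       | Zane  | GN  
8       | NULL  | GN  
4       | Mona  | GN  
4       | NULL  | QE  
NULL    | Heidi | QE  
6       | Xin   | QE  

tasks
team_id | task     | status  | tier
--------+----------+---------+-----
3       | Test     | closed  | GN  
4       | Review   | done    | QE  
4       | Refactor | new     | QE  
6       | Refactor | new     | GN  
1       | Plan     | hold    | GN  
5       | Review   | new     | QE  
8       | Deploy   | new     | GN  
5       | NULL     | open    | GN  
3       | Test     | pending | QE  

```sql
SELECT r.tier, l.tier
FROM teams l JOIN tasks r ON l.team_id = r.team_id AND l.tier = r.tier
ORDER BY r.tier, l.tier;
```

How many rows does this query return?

INNER JOIN keeps only pairs where the ON condition holds.
Matching on l.team_id = r.team_id AND l.tier = r.tier. A NULL in a compared column never satisfies the condition.
Matched pairs: 5.
Total: 5 rows.

5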